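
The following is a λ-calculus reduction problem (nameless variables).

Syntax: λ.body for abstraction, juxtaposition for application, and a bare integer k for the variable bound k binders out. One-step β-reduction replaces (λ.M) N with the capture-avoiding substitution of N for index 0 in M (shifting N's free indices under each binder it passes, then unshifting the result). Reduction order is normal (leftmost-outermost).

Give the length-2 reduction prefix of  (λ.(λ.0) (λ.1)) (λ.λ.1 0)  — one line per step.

Answer: after 2 steps: λ.λ.λ.1 0

Derivation:
  start: (λ.(λ.0) (λ.1)) (λ.λ.1 0)
  [1] (λ.0) (λ.λ.λ.1 0)
  [2] λ.λ.λ.1 0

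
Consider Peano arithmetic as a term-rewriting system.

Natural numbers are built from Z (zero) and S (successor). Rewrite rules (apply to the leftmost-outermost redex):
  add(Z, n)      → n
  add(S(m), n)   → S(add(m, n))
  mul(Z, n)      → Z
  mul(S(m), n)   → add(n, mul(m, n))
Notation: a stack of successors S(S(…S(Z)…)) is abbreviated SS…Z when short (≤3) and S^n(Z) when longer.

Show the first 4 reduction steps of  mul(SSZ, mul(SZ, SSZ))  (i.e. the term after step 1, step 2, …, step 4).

Answer: after 4 steps: S(add(add(SZ, mul(Z, SSZ)), mul(SZ, mul(SZ, SSZ))))

Reduction:
  start: mul(SSZ, mul(SZ, SSZ))
  [1] add(mul(SZ, SSZ), mul(SZ, mul(SZ, SSZ)))
  [2] add(add(SSZ, mul(Z, SSZ)), mul(SZ, mul(SZ, SSZ)))
  [3] add(S(add(SZ, mul(Z, SSZ))), mul(SZ, mul(SZ, SSZ)))
  [4] S(add(add(SZ, mul(Z, SSZ)), mul(SZ, mul(SZ, SSZ))))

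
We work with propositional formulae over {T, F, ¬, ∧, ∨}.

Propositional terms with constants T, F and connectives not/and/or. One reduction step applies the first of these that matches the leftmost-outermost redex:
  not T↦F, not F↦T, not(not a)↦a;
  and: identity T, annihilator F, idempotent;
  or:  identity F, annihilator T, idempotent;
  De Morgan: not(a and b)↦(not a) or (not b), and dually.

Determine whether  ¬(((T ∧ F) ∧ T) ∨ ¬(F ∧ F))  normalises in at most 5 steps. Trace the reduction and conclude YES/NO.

Answer: NO — after 5 steps the term is (¬F ∨ ¬T) ∧ ¬¬(F ∧ F), not yet normal

Reduction:
  start: ¬(((T ∧ F) ∧ T) ∨ ¬(F ∧ F))
  [1] ¬((T ∧ F) ∧ T) ∧ ¬¬(F ∧ F)
  [2] (¬(T ∧ F) ∨ ¬T) ∧ ¬¬(F ∧ F)
  [3] ((¬T ∨ ¬F) ∨ ¬T) ∧ ¬¬(F ∧ F)
  [4] ((F ∨ ¬F) ∨ ¬T) ∧ ¬¬(F ∧ F)
  [5] (¬F ∨ ¬T) ∧ ¬¬(F ∧ F)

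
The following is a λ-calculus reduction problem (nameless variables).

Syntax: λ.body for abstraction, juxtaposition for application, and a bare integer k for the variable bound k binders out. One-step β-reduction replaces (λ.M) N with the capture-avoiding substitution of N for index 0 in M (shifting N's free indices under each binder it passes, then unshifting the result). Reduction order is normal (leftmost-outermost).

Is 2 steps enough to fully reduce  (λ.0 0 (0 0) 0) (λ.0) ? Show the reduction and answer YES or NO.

  start: (λ.0 0 (0 0) 0) (λ.0)
  →1  (λ.0) (λ.0) ((λ.0) (λ.0)) (λ.0)
  →2  (λ.0) ((λ.0) (λ.0)) (λ.0)

Answer: NO — after 2 steps the term is (λ.0) ((λ.0) (λ.0)) (λ.0), not yet normal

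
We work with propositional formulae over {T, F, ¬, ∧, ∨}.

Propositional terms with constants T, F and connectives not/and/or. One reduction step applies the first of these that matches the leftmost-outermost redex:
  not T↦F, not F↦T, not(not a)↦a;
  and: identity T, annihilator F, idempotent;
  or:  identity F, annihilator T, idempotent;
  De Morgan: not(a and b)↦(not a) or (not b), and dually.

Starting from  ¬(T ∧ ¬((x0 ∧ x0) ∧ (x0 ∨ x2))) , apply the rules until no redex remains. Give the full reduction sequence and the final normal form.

Answer: normal form = x0 ∧ (x0 ∨ x2)  (in 5 steps)

Derivation:
  start: ¬(T ∧ ¬((x0 ∧ x0) ∧ (x0 ∨ x2)))
  →1  ¬T ∨ ¬¬((x0 ∧ x0) ∧ (x0 ∨ x2))
  →2  F ∨ ¬¬((x0 ∧ x0) ∧ (x0 ∨ x2))
  →3  ¬¬((x0 ∧ x0) ∧ (x0 ∨ x2))
  →4  (x0 ∧ x0) ∧ (x0 ∨ x2)
  →5  x0 ∧ (x0 ∨ x2)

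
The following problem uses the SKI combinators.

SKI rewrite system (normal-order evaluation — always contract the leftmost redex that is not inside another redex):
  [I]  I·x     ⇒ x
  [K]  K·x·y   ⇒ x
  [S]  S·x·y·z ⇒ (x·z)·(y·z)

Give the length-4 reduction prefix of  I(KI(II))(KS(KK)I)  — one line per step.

Answer: after 4 steps: SI

Reduction:
  start: I(KI(II))(KS(KK)I)
  →1  KI(II)(KS(KK)I)
  →2  I(KS(KK)I)
  →3  KS(KK)I
  →4  SI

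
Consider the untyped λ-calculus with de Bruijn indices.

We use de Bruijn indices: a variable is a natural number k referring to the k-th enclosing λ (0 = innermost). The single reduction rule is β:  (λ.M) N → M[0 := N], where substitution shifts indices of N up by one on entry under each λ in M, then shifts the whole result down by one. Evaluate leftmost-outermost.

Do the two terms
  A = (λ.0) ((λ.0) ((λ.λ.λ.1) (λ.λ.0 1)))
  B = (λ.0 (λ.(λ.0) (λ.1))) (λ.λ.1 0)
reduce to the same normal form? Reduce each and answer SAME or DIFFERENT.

Term A:
  start: (λ.0) ((λ.0) ((λ.λ.λ.1) (λ.λ.0 1)))
  step 1: (λ.0) ((λ.λ.λ.1) (λ.λ.0 1))
  step 2: (λ.λ.λ.1) (λ.λ.0 1)
  step 3: λ.λ.1

Term B:
  start: (λ.0 (λ.(λ.0) (λ.1))) (λ.λ.1 0)
  step 1: (λ.λ.1 0) (λ.(λ.0) (λ.1))
  step 2: λ.(λ.(λ.0) (λ.1)) 0
  step 3: λ.(λ.0) (λ.1)
  step 4: λ.λ.1

Answer: SAME — A ⇓ λ.λ.1, B ⇓ λ.λ.1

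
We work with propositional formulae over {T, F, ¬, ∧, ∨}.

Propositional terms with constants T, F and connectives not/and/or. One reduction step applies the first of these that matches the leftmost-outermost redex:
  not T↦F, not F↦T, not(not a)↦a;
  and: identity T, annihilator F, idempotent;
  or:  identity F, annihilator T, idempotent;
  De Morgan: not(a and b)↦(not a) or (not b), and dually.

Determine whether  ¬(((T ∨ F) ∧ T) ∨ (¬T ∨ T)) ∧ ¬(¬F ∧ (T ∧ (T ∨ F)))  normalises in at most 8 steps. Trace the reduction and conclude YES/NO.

  start: ¬(((T ∨ F) ∧ T) ∨ (¬T ∨ T)) ∧ ¬(¬F ∧ (T ∧ (T ∨ F)))
  →1  (¬((T ∨ F) ∧ T) ∧ ¬(¬T ∨ T)) ∧ ¬(¬F ∧ (T ∧ (T ∨ F)))
  →2  ((¬(T ∨ F) ∨ ¬T) ∧ ¬(¬T ∨ T)) ∧ ¬(¬F ∧ (T ∧ (T ∨ F)))
  →3  (((¬T ∧ ¬F) ∨ ¬T) ∧ ¬(¬T ∨ T)) ∧ ¬(¬F ∧ (T ∧ (T ∨ F)))
  →4  (((F ∧ ¬F) ∨ ¬T) ∧ ¬(¬T ∨ T)) ∧ ¬(¬F ∧ (T ∧ (T ∨ F)))
  →5  ((F ∨ ¬T) ∧ ¬(¬T ∨ T)) ∧ ¬(¬F ∧ (T ∧ (T ∨ F)))
  →6  (¬T ∧ ¬(¬T ∨ T)) ∧ ¬(¬F ∧ (T ∧ (T ∨ F)))
  →7  (F ∧ ¬(¬T ∨ T)) ∧ ¬(¬F ∧ (T ∧ (T ∨ F)))
  →8  F ∧ ¬(¬F ∧ (T ∧ (T ∨ F)))

Answer: NO — after 8 steps the term is F ∧ ¬(¬F ∧ (T ∧ (T ∨ F))), not yet normal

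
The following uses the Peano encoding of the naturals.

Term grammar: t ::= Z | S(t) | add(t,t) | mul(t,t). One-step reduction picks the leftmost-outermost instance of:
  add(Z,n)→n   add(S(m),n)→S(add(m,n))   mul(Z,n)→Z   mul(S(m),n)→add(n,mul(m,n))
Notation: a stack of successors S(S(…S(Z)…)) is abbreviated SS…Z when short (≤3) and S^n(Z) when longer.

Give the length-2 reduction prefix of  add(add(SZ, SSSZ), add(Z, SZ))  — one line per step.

Answer: after 2 steps: S(add(add(Z, SSSZ), add(Z, SZ)))

Reduction:
  start: add(add(SZ, SSSZ), add(Z, SZ))
  step 1: add(S(add(Z, SSSZ)), add(Z, SZ))
  step 2: S(add(add(Z, SSSZ), add(Z, SZ)))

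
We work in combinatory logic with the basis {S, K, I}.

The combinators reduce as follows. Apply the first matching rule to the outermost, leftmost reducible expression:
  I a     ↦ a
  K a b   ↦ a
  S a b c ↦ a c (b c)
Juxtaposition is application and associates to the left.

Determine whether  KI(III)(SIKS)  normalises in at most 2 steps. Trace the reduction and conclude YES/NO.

Answer: NO — after 2 steps the term is SIKS, not yet normal

Working:
  start: KI(III)(SIKS)
  step 1: I(SIKS)
  step 2: SIKS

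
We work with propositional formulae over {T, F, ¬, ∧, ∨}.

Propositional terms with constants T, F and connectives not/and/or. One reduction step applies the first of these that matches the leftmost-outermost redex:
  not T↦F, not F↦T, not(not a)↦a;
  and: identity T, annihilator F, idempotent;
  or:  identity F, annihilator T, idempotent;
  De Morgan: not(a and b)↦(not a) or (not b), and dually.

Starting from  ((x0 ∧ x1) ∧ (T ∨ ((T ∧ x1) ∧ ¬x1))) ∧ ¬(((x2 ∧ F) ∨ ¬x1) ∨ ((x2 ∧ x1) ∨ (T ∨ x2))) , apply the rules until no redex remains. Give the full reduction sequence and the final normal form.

  start: ((x0 ∧ x1) ∧ (T ∨ ((T ∧ x1) ∧ ¬x1))) ∧ ¬(((x2 ∧ F) ∨ ¬x1) ∨ ((x2 ∧ x1) ∨ (T ∨ x2)))
  step 1: ((x0 ∧ x1) ∧ T) ∧ ¬(((x2 ∧ F) ∨ ¬x1) ∨ ((x2 ∧ x1) ∨ (T ∨ x2)))
  step 2: (x0 ∧ x1) ∧ ¬(((x2 ∧ F) ∨ ¬x1) ∨ ((x2 ∧ x1) ∨ (T ∨ x2)))
  step 3: (x0 ∧ x1) ∧ (¬((x2 ∧ F) ∨ ¬x1) ∧ ¬((x2 ∧ x1) ∨ (T ∨ x2)))
  step 4: (x0 ∧ x1) ∧ ((¬(x2 ∧ F) ∧ ¬¬x1) ∧ ¬((x2 ∧ x1) ∨ (T ∨ x2)))
  step 5: (x0 ∧ x1) ∧ (((¬x2 ∨ ¬F) ∧ ¬¬x1) ∧ ¬((x2 ∧ x1) ∨ (T ∨ x2)))
  step 6: (x0 ∧ x1) ∧ (((¬x2 ∨ T) ∧ ¬¬x1) ∧ ¬((x2 ∧ x1) ∨ (T ∨ x2)))
  step 7: (x0 ∧ x1) ∧ ((T ∧ ¬¬x1) ∧ ¬((x2 ∧ x1) ∨ (T ∨ x2)))
  step 8: (x0 ∧ x1) ∧ (¬¬x1 ∧ ¬((x2 ∧ x1) ∨ (T ∨ x2)))
  step 9: (x0 ∧ x1) ∧ (x1 ∧ ¬((x2 ∧ x1) ∨ (T ∨ x2)))
  step 10: (x0 ∧ x1) ∧ (x1 ∧ (¬(x2 ∧ x1) ∧ ¬(T ∨ x2)))
  step 11: (x0 ∧ x1) ∧ (x1 ∧ ((¬x2 ∨ ¬x1) ∧ ¬(T ∨ x2)))
  step 12: (x0 ∧ x1) ∧ (x1 ∧ ((¬x2 ∨ ¬x1) ∧ (¬T ∧ ¬x2)))
  step 13: (x0 ∧ x1) ∧ (x1 ∧ ((¬x2 ∨ ¬x1) ∧ (F ∧ ¬x2)))
  step 14: (x0 ∧ x1) ∧ (x1 ∧ ((¬x2 ∨ ¬x1) ∧ F))
  step 15: (x0 ∧ x1) ∧ (x1 ∧ F)
  step 16: (x0 ∧ x1) ∧ F
  step 17: F

Answer: normal form = F  (in 17 steps)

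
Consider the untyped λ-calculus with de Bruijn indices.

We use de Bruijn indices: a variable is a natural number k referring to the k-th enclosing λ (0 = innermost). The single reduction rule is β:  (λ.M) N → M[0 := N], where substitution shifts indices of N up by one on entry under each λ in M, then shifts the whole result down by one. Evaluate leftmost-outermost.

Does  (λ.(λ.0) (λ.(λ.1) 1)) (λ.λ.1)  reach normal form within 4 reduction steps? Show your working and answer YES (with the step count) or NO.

Answer: YES — reaches normal form λ.0 in 3 ≤ 4 steps

Derivation:
  start: (λ.(λ.0) (λ.(λ.1) 1)) (λ.λ.1)
  →1  (λ.0) (λ.(λ.1) (λ.λ.1))
  →2  λ.(λ.1) (λ.λ.1)
  →3  λ.0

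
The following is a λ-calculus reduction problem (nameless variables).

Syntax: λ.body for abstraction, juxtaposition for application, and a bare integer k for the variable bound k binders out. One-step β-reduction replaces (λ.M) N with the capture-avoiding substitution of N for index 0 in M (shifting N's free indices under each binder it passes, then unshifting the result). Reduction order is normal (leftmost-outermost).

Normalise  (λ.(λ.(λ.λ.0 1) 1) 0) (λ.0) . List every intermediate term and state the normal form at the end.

  start: (λ.(λ.(λ.λ.0 1) 1) 0) (λ.0)
  →1  (λ.(λ.λ.0 1) (λ.0)) (λ.0)
  →2  (λ.λ.0 1) (λ.0)
  →3  λ.0 (λ.0)

Answer: normal form = λ.0 (λ.0)  (in 3 steps)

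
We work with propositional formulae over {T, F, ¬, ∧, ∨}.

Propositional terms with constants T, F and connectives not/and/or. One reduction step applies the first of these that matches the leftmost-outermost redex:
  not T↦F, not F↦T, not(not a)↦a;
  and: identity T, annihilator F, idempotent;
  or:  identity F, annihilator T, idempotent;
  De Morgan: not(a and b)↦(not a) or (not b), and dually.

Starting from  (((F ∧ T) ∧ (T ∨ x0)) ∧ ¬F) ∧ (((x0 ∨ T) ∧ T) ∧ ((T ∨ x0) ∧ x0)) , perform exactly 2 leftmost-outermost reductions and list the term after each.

Answer: after 2 steps: (F ∧ ¬F) ∧ (((x0 ∨ T) ∧ T) ∧ ((T ∨ x0) ∧ x0))

Reduction:
  start: (((F ∧ T) ∧ (T ∨ x0)) ∧ ¬F) ∧ (((x0 ∨ T) ∧ T) ∧ ((T ∨ x0) ∧ x0))
  [1] ((F ∧ (T ∨ x0)) ∧ ¬F) ∧ (((x0 ∨ T) ∧ T) ∧ ((T ∨ x0) ∧ x0))
  [2] (F ∧ ¬F) ∧ (((x0 ∨ T) ∧ T) ∧ ((T ∨ x0) ∧ x0))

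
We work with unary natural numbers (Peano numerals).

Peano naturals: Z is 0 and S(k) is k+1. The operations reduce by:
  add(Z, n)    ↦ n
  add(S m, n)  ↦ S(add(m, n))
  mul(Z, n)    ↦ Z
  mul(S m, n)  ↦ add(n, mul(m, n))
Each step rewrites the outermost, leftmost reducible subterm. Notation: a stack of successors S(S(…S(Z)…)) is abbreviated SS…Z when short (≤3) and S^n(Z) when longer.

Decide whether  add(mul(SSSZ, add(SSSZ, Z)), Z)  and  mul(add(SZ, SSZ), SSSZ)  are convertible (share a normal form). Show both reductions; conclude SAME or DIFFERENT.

Term A:
  start: add(mul(SSSZ, add(SSSZ, Z)), Z)
  →1  add(add(add(SSSZ, Z), mul(SSZ, add(SSSZ, Z))), Z)
  →2  add(add(S(add(SSZ, Z)), mul(SSZ, add(SSSZ, Z))), Z)
  →3  add(S(add(add(SSZ, Z), mul(SSZ, add(SSSZ, Z)))), Z)
  →4  S(add(add(add(SSZ, Z), mul(SSZ, add(SSSZ, Z))), Z))
  →5  S(add(add(S(add(SZ, Z)), mul(SSZ, add(SSSZ, Z))), Z))
  →6  S(add(S(add(add(SZ, Z), mul(SSZ, add(SSSZ, Z)))), Z))
  →7  S(S(add(add(add(SZ, Z), mul(SSZ, add(SSSZ, Z))), Z)))
  →8  S(S(add(add(S(add(Z, Z)), mul(SSZ, add(SSSZ, Z))), Z)))
  →9  S(S(add(S(add(add(Z, Z), mul(SSZ, add(SSSZ, Z)))), Z)))
  →10  S(S(S(add(add(add(Z, Z), mul(SSZ, add(SSSZ, Z))), Z))))
  →11  S(S(S(add(add(Z, mul(SSZ, add(SSSZ, Z))), Z))))
  →12  S(S(S(add(mul(SSZ, add(SSSZ, Z)), Z))))
  →13  S(S(S(add(add(add(SSSZ, Z), mul(SZ, add(SSSZ, Z))), Z))))
  →14  S(S(S(add(add(S(add(SSZ, Z)), mul(SZ, add(SSSZ, Z))), Z))))
  →15  S(S(S(add(S(add(add(SSZ, Z), mul(SZ, add(SSSZ, Z)))), Z))))
  →16  S(S(S(S(add(add(add(SSZ, Z), mul(SZ, add(SSSZ, Z))), Z)))))
  →17  S(S(S(S(add(add(S(add(SZ, Z)), mul(SZ, add(SSSZ, Z))), Z)))))
  →18  S(S(S(S(add(S(add(add(SZ, Z), mul(SZ, add(SSSZ, Z)))), Z)))))
  →19  S(S(S(S(S(add(add(add(SZ, Z), mul(SZ, add(SSSZ, Z))), Z))))))
  →20  S(S(S(S(S(add(add(S(add(Z, Z)), mul(SZ, add(SSSZ, Z))), Z))))))
  →21  S(S(S(S(S(add(S(add(add(Z, Z), mul(SZ, add(SSSZ, Z)))), Z))))))
  →22  S(S(S(S(S(S(add(add(add(Z, Z), mul(SZ, add(SSSZ, Z))), Z)))))))
  →23  S(S(S(S(S(S(add(add(Z, mul(SZ, add(SSSZ, Z))), Z)))))))
  →24  S(S(S(S(S(S(add(mul(SZ, add(SSSZ, Z)), Z)))))))
  →25  S(S(S(S(S(S(add(add(add(SSSZ, Z), mul(Z, add(SSSZ, Z))), Z)))))))
  →26  S(S(S(S(S(S(add(add(S(add(SSZ, Z)), mul(Z, add(SSSZ, Z))), Z)))))))
  →27  S(S(S(S(S(S(add(S(add(add(SSZ, Z), mul(Z, add(SSSZ, Z)))), Z)))))))
  →28  S(S(S(S(S(S(S(add(add(add(SSZ, Z), mul(Z, add(SSSZ, Z))), Z))))))))
  →29  S(S(S(S(S(S(S(add(add(S(add(SZ, Z)), mul(Z, add(SSSZ, Z))), Z))))))))
  →30  S(S(S(S(S(S(S(add(S(add(add(SZ, Z), mul(Z, add(SSSZ, Z)))), Z))))))))
  →31  S(S(S(S(S(S(S(S(add(add(add(SZ, Z), mul(Z, add(SSSZ, Z))), Z)))))))))
  →32  S(S(S(S(S(S(S(S(add(add(S(add(Z, Z)), mul(Z, add(SSSZ, Z))), Z)))))))))
  →33  S(S(S(S(S(S(S(S(add(S(add(add(Z, Z), mul(Z, add(SSSZ, Z)))), Z)))))))))
  →34  S(S(S(S(S(S(S(S(S(add(add(add(Z, Z), mul(Z, add(SSSZ, Z))), Z))))))))))
  →35  S(S(S(S(S(S(S(S(S(add(add(Z, mul(Z, add(SSSZ, Z))), Z))))))))))
  →36  S(S(S(S(S(S(S(S(S(add(mul(Z, add(SSSZ, Z)), Z))))))))))
  →37  S(S(S(S(S(S(S(S(S(add(Z, Z))))))))))
  →38  S^9(Z)

Term B:
  start: mul(add(SZ, SSZ), SSSZ)
  →1  mul(S(add(Z, SSZ)), SSSZ)
  →2  add(SSSZ, mul(add(Z, SSZ), SSSZ))
  →3  S(add(SSZ, mul(add(Z, SSZ), SSSZ)))
  →4  S(S(add(SZ, mul(add(Z, SSZ), SSSZ))))
  →5  S(S(S(add(Z, mul(add(Z, SSZ), SSSZ)))))
  →6  S(S(S(mul(add(Z, SSZ), SSSZ))))
  →7  S(S(S(mul(SSZ, SSSZ))))
  →8  S(S(S(add(SSSZ, mul(SZ, SSSZ)))))
  →9  S(S(S(S(add(SSZ, mul(SZ, SSSZ))))))
  →10  S(S(S(S(S(add(SZ, mul(SZ, SSSZ)))))))
  →11  S(S(S(S(S(S(add(Z, mul(SZ, SSSZ))))))))
  →12  S(S(S(S(S(S(mul(SZ, SSSZ)))))))
  →13  S(S(S(S(S(S(add(SSSZ, mul(Z, SSSZ))))))))
  →14  S(S(S(S(S(S(S(add(SSZ, mul(Z, SSSZ)))))))))
  →15  S(S(S(S(S(S(S(S(add(SZ, mul(Z, SSSZ))))))))))
  →16  S(S(S(S(S(S(S(S(S(add(Z, mul(Z, SSSZ)))))))))))
  →17  S(S(S(S(S(S(S(S(S(mul(Z, SSSZ))))))))))
  →18  S^9(Z)

Answer: SAME — A ⇓ S^9(Z), B ⇓ S^9(Z)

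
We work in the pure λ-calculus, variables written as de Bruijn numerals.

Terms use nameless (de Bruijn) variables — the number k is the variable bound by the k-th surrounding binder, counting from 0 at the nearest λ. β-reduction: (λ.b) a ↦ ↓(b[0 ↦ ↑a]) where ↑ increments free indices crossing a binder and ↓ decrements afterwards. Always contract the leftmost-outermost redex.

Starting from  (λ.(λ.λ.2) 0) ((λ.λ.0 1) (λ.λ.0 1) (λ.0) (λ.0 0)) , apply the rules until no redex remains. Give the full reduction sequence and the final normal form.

  start: (λ.(λ.λ.2) 0) ((λ.λ.0 1) (λ.λ.0 1) (λ.0) (λ.0 0))
  [1] (λ.λ.(λ.λ.0 1) (λ.λ.0 1) (λ.0) (λ.0 0)) ((λ.λ.0 1) (λ.λ.0 1) (λ.0) (λ.0 0))
  [2] λ.(λ.λ.0 1) (λ.λ.0 1) (λ.0) (λ.0 0)
  [3] λ.(λ.0 (λ.λ.0 1)) (λ.0) (λ.0 0)
  [4] λ.(λ.0) (λ.λ.0 1) (λ.0 0)
  [5] λ.(λ.λ.0 1) (λ.0 0)
  [6] λ.λ.0 (λ.0 0)

Answer: normal form = λ.λ.0 (λ.0 0)  (in 6 steps)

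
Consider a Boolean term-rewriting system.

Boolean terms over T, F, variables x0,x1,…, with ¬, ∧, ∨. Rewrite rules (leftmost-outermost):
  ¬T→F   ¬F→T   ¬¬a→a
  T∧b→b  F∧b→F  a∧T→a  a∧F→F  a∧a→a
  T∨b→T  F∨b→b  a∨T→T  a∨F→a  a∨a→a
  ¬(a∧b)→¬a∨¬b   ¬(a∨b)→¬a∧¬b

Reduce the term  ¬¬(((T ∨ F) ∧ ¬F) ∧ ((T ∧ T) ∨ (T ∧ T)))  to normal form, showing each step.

  start: ¬¬(((T ∨ F) ∧ ¬F) ∧ ((T ∧ T) ∨ (T ∧ T)))
  step 1: ((T ∨ F) ∧ ¬F) ∧ ((T ∧ T) ∨ (T ∧ T))
  step 2: (T ∧ ¬F) ∧ ((T ∧ T) ∨ (T ∧ T))
  step 3: ¬F ∧ ((T ∧ T) ∨ (T ∧ T))
  step 4: T ∧ ((T ∧ T) ∨ (T ∧ T))
  step 5: (T ∧ T) ∨ (T ∧ T)
  step 6: T ∧ T
  step 7: T

Answer: normal form = T  (in 7 steps)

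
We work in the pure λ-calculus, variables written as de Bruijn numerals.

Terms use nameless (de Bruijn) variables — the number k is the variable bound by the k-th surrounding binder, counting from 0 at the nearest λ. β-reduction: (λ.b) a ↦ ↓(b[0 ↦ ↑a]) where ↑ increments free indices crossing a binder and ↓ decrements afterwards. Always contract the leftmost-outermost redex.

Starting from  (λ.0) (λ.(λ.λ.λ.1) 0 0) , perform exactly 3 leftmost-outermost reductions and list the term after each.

Answer: after 3 steps: λ.λ.1

Derivation:
  start: (λ.0) (λ.(λ.λ.λ.1) 0 0)
  →1  λ.(λ.λ.λ.1) 0 0
  →2  λ.(λ.λ.1) 0
  →3  λ.λ.1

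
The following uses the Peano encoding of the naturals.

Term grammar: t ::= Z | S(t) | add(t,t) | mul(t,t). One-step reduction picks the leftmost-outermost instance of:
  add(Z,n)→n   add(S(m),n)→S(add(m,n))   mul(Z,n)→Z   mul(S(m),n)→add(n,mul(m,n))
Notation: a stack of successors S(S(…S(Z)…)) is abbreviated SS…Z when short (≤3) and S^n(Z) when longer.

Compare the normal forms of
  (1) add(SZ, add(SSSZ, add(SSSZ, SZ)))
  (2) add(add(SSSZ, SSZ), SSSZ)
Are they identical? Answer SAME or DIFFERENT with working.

Answer: SAME — A ⇓ S^8(Z), B ⇓ S^8(Z)

Reduction:
Term A:
  start: add(SZ, add(SSSZ, add(SSSZ, SZ)))
  step 1: S(add(Z, add(SSSZ, add(SSSZ, SZ))))
  step 2: S(add(SSSZ, add(SSSZ, SZ)))
  step 3: S(S(add(SSZ, add(SSSZ, SZ))))
  step 4: S(S(S(add(SZ, add(SSSZ, SZ)))))
  step 5: S(S(S(S(add(Z, add(SSSZ, SZ))))))
  step 6: S(S(S(S(add(SSSZ, SZ)))))
  step 7: S(S(S(S(S(add(SSZ, SZ))))))
  step 8: S(S(S(S(S(S(add(SZ, SZ)))))))
  step 9: S(S(S(S(S(S(S(add(Z, SZ))))))))
  step 10: S^8(Z)

Term B:
  start: add(add(SSSZ, SSZ), SSSZ)
  step 1: add(S(add(SSZ, SSZ)), SSSZ)
  step 2: S(add(add(SSZ, SSZ), SSSZ))
  step 3: S(add(S(add(SZ, SSZ)), SSSZ))
  step 4: S(S(add(add(SZ, SSZ), SSSZ)))
  step 5: S(S(add(S(add(Z, SSZ)), SSSZ)))
  step 6: S(S(S(add(add(Z, SSZ), SSSZ))))
  step 7: S(S(S(add(SSZ, SSSZ))))
  step 8: S(S(S(S(add(SZ, SSSZ)))))
  step 9: S(S(S(S(S(add(Z, SSSZ))))))
  step 10: S^8(Z)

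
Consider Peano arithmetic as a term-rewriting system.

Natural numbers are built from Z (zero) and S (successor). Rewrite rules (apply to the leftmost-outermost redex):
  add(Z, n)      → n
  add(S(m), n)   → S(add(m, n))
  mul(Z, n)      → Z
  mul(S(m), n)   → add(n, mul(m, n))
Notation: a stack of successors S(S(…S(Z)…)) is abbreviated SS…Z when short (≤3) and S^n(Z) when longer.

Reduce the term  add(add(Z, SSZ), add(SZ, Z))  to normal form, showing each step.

Answer: normal form = SSSZ  (in 6 steps)

Reduction:
  start: add(add(Z, SSZ), add(SZ, Z))
  [1] add(SSZ, add(SZ, Z))
  [2] S(add(SZ, add(SZ, Z)))
  [3] S(S(add(Z, add(SZ, Z))))
  [4] S(S(add(SZ, Z)))
  [5] S(S(S(add(Z, Z))))
  [6] SSSZ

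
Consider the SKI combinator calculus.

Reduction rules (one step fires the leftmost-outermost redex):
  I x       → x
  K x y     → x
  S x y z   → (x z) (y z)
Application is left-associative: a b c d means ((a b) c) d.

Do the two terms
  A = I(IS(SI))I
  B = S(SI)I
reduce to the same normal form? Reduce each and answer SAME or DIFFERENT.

Term A:
  start: I(IS(SI))I
  step 1: IS(SI)I
  step 2: S(SI)I

Term B:
  start: S(SI)I

Answer: SAME — A ⇓ S(SI)I, B ⇓ S(SI)I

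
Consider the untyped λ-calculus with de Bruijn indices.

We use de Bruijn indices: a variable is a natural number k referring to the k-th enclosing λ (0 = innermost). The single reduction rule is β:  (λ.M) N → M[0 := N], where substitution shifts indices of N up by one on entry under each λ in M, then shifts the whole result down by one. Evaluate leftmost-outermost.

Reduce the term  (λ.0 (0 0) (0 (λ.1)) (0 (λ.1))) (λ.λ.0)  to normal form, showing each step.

  start: (λ.0 (0 0) (0 (λ.1)) (0 (λ.1))) (λ.λ.0)
  →1  (λ.λ.0) ((λ.λ.0) (λ.λ.0)) ((λ.λ.0) (λ.λ.λ.0)) ((λ.λ.0) (λ.λ.λ.0))
  →2  (λ.0) ((λ.λ.0) (λ.λ.λ.0)) ((λ.λ.0) (λ.λ.λ.0))
  →3  (λ.λ.0) (λ.λ.λ.0) ((λ.λ.0) (λ.λ.λ.0))
  →4  (λ.0) ((λ.λ.0) (λ.λ.λ.0))
  →5  (λ.λ.0) (λ.λ.λ.0)
  →6  λ.0

Answer: normal form = λ.0  (in 6 steps)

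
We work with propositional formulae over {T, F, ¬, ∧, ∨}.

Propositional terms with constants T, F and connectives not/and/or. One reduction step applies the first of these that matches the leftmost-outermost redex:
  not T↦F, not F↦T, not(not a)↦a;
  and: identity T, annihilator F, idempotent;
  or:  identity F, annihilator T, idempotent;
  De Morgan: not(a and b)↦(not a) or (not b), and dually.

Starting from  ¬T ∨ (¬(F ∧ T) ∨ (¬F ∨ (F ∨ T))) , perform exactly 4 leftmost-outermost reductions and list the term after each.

  start: ¬T ∨ (¬(F ∧ T) ∨ (¬F ∨ (F ∨ T)))
  →1  F ∨ (¬(F ∧ T) ∨ (¬F ∨ (F ∨ T)))
  →2  ¬(F ∧ T) ∨ (¬F ∨ (F ∨ T))
  →3  (¬F ∨ ¬T) ∨ (¬F ∨ (F ∨ T))
  →4  (T ∨ ¬T) ∨ (¬F ∨ (F ∨ T))

Answer: after 4 steps: (T ∨ ¬T) ∨ (¬F ∨ (F ∨ T))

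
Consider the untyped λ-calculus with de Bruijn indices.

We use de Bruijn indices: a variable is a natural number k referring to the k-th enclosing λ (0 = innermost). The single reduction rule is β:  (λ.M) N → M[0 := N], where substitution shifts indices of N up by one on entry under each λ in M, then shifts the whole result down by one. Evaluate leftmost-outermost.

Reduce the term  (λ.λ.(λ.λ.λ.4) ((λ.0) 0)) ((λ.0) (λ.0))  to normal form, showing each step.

Answer: normal form = λ.λ.λ.λ.0  (in 3 steps)

Derivation:
  start: (λ.λ.(λ.λ.λ.4) ((λ.0) 0)) ((λ.0) (λ.0))
  →1  λ.(λ.λ.λ.(λ.0) (λ.0)) ((λ.0) 0)
  →2  λ.λ.λ.(λ.0) (λ.0)
  →3  λ.λ.λ.λ.0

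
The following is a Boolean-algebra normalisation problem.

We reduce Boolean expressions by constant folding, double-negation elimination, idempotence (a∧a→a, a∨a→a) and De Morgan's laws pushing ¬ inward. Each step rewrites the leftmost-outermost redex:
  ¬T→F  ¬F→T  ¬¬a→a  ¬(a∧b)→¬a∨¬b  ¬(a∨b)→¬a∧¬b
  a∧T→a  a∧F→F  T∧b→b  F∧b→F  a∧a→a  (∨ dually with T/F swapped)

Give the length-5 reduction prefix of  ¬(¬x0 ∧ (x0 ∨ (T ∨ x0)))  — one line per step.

  start: ¬(¬x0 ∧ (x0 ∨ (T ∨ x0)))
  [1] ¬¬x0 ∨ ¬(x0 ∨ (T ∨ x0))
  [2] x0 ∨ ¬(x0 ∨ (T ∨ x0))
  [3] x0 ∨ (¬x0 ∧ ¬(T ∨ x0))
  [4] x0 ∨ (¬x0 ∧ (¬T ∧ ¬x0))
  [5] x0 ∨ (¬x0 ∧ (F ∧ ¬x0))

Answer: after 5 steps: x0 ∨ (¬x0 ∧ (F ∧ ¬x0))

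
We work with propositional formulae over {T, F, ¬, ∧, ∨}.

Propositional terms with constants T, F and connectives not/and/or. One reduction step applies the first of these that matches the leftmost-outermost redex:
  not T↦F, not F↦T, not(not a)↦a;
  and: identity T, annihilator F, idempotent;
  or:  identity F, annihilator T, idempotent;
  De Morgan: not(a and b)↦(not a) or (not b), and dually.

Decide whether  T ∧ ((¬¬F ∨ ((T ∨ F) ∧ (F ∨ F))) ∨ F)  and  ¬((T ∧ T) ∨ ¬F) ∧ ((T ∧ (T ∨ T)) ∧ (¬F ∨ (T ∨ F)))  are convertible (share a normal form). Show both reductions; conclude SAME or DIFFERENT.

Answer: SAME — A ⇓ F, B ⇓ F

Reduction:
Term A:
  start: T ∧ ((¬¬F ∨ ((T ∨ F) ∧ (F ∨ F))) ∨ F)
  [1] (¬¬F ∨ ((T ∨ F) ∧ (F ∨ F))) ∨ F
  [2] ¬¬F ∨ ((T ∨ F) ∧ (F ∨ F))
  [3] F ∨ ((T ∨ F) ∧ (F ∨ F))
  [4] (T ∨ F) ∧ (F ∨ F)
  [5] T ∧ (F ∨ F)
  [6] F ∨ F
  [7] F

Term B:
  start: ¬((T ∧ T) ∨ ¬F) ∧ ((T ∧ (T ∨ T)) ∧ (¬F ∨ (T ∨ F)))
  [1] (¬(T ∧ T) ∧ ¬¬F) ∧ ((T ∧ (T ∨ T)) ∧ (¬F ∨ (T ∨ F)))
  [2] ((¬T ∨ ¬T) ∧ ¬¬F) ∧ ((T ∧ (T ∨ T)) ∧ (¬F ∨ (T ∨ F)))
  [3] (¬T ∧ ¬¬F) ∧ ((T ∧ (T ∨ T)) ∧ (¬F ∨ (T ∨ F)))
  [4] (F ∧ ¬¬F) ∧ ((T ∧ (T ∨ T)) ∧ (¬F ∨ (T ∨ F)))
  [5] F ∧ ((T ∧ (T ∨ T)) ∧ (¬F ∨ (T ∨ F)))
  [6] F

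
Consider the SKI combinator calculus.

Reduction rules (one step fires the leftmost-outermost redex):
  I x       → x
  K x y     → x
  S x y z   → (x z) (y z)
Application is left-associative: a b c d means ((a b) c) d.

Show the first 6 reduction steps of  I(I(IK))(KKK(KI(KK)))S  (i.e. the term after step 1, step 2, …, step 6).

Answer: after 6 steps: KI

Working:
  start: I(I(IK))(KKK(KI(KK)))S
  step 1: I(IK)(KKK(KI(KK)))S
  step 2: IK(KKK(KI(KK)))S
  step 3: K(KKK(KI(KK)))S
  step 4: KKK(KI(KK))
  step 5: K(KI(KK))
  step 6: KI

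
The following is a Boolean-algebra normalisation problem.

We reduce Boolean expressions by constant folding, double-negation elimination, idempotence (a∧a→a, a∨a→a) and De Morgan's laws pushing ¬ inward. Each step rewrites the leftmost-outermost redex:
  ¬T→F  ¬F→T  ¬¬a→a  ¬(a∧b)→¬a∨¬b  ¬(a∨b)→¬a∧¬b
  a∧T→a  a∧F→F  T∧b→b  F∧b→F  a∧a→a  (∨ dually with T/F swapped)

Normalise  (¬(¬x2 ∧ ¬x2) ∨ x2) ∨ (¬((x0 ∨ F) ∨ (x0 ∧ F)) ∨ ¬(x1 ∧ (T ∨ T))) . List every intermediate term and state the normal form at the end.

  start: (¬(¬x2 ∧ ¬x2) ∨ x2) ∨ (¬((x0 ∨ F) ∨ (x0 ∧ F)) ∨ ¬(x1 ∧ (T ∨ T)))
  →1  ((¬¬x2 ∨ ¬¬x2) ∨ x2) ∨ (¬((x0 ∨ F) ∨ (x0 ∧ F)) ∨ ¬(x1 ∧ (T ∨ T)))
  →2  (¬¬x2 ∨ x2) ∨ (¬((x0 ∨ F) ∨ (x0 ∧ F)) ∨ ¬(x1 ∧ (T ∨ T)))
  →3  (x2 ∨ x2) ∨ (¬((x0 ∨ F) ∨ (x0 ∧ F)) ∨ ¬(x1 ∧ (T ∨ T)))
  →4  x2 ∨ (¬((x0 ∨ F) ∨ (x0 ∧ F)) ∨ ¬(x1 ∧ (T ∨ T)))
  →5  x2 ∨ ((¬(x0 ∨ F) ∧ ¬(x0 ∧ F)) ∨ ¬(x1 ∧ (T ∨ T)))
  →6  x2 ∨ (((¬x0 ∧ ¬F) ∧ ¬(x0 ∧ F)) ∨ ¬(x1 ∧ (T ∨ T)))
  →7  x2 ∨ (((¬x0 ∧ T) ∧ ¬(x0 ∧ F)) ∨ ¬(x1 ∧ (T ∨ T)))
  →8  x2 ∨ ((¬x0 ∧ ¬(x0 ∧ F)) ∨ ¬(x1 ∧ (T ∨ T)))
  →9  x2 ∨ ((¬x0 ∧ (¬x0 ∨ ¬F)) ∨ ¬(x1 ∧ (T ∨ T)))
  →10  x2 ∨ ((¬x0 ∧ (¬x0 ∨ T)) ∨ ¬(x1 ∧ (T ∨ T)))
  →11  x2 ∨ ((¬x0 ∧ T) ∨ ¬(x1 ∧ (T ∨ T)))
  →12  x2 ∨ (¬x0 ∨ ¬(x1 ∧ (T ∨ T)))
  →13  x2 ∨ (¬x0 ∨ (¬x1 ∨ ¬(T ∨ T)))
  →14  x2 ∨ (¬x0 ∨ (¬x1 ∨ (¬T ∧ ¬T)))
  →15  x2 ∨ (¬x0 ∨ (¬x1 ∨ ¬T))
  →16  x2 ∨ (¬x0 ∨ (¬x1 ∨ F))
  →17  x2 ∨ (¬x0 ∨ ¬x1)

Answer: normal form = x2 ∨ (¬x0 ∨ ¬x1)  (in 17 steps)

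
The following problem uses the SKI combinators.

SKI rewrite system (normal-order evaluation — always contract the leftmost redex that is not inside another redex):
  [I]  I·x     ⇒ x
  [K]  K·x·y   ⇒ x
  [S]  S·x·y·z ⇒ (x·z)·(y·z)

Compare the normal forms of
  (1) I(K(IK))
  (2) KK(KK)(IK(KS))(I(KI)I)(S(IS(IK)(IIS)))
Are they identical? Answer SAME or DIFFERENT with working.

Answer: DIFFERENT — A ⇓ KK, B ⇓ KS

Working:
Term A:
  start: I(K(IK))
  [1] K(IK)
  [2] KK

Term B:
  start: KK(KK)(IK(KS))(I(KI)I)(S(IS(IK)(IIS)))
  [1] K(IK(KS))(I(KI)I)(S(IS(IK)(IIS)))
  [2] IK(KS)(S(IS(IK)(IIS)))
  [3] K(KS)(S(IS(IK)(IIS)))
  [4] KS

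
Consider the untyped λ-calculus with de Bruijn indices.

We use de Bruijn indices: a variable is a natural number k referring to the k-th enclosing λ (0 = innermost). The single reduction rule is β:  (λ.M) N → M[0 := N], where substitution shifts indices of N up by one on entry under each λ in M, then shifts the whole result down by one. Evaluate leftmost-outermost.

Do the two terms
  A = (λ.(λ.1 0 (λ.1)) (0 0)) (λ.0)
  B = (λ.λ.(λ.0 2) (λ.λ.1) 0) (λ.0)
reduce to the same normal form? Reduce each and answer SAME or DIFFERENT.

Answer: SAME — A ⇓ λ.λ.0, B ⇓ λ.λ.0

Working:
Term A:
  start: (λ.(λ.1 0 (λ.1)) (0 0)) (λ.0)
  [1] (λ.(λ.0) 0 (λ.1)) ((λ.0) (λ.0))
  [2] (λ.0) ((λ.0) (λ.0)) (λ.(λ.0) (λ.0))
  [3] (λ.0) (λ.0) (λ.(λ.0) (λ.0))
  [4] (λ.0) (λ.(λ.0) (λ.0))
  [5] λ.(λ.0) (λ.0)
  [6] λ.λ.0

Term B:
  start: (λ.λ.(λ.0 2) (λ.λ.1) 0) (λ.0)
  [1] λ.(λ.0 (λ.0)) (λ.λ.1) 0
  [2] λ.(λ.λ.1) (λ.0) 0
  [3] λ.(λ.λ.0) 0
  [4] λ.λ.0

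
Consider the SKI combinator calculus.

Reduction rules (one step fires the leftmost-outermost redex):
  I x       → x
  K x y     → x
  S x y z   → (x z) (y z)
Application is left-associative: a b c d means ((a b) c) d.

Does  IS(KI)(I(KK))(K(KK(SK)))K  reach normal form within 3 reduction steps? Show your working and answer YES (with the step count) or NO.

Answer: NO — after 3 steps the term is I(I(KK)(K(KK(SK))))K, not yet normal

Working:
  start: IS(KI)(I(KK))(K(KK(SK)))K
  step 1: S(KI)(I(KK))(K(KK(SK)))K
  step 2: KI(K(KK(SK)))(I(KK)(K(KK(SK))))K
  step 3: I(I(KK)(K(KK(SK))))K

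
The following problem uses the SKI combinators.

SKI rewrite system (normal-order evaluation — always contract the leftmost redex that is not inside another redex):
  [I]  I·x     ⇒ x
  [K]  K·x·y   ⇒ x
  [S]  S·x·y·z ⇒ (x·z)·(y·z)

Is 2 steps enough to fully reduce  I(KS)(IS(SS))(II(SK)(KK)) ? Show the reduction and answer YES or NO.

  start: I(KS)(IS(SS))(II(SK)(KK))
  step 1: KS(IS(SS))(II(SK)(KK))
  step 2: S(II(SK)(KK))

Answer: NO — after 2 steps the term is S(II(SK)(KK)), not yet normal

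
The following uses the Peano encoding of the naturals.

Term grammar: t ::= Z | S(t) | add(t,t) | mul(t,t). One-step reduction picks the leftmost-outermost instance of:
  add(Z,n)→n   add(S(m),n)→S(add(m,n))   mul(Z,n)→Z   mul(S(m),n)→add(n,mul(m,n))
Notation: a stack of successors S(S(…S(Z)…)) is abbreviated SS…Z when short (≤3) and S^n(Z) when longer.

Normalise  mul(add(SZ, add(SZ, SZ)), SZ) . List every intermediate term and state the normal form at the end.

Answer: normal form = SSSZ  (in 14 steps)

Reduction:
  start: mul(add(SZ, add(SZ, SZ)), SZ)
  →1  mul(S(add(Z, add(SZ, SZ))), SZ)
  →2  add(SZ, mul(add(Z, add(SZ, SZ)), SZ))
  →3  S(add(Z, mul(add(Z, add(SZ, SZ)), SZ)))
  →4  S(mul(add(Z, add(SZ, SZ)), SZ))
  →5  S(mul(add(SZ, SZ), SZ))
  →6  S(mul(S(add(Z, SZ)), SZ))
  →7  S(add(SZ, mul(add(Z, SZ), SZ)))
  →8  S(S(add(Z, mul(add(Z, SZ), SZ))))
  →9  S(S(mul(add(Z, SZ), SZ)))
  →10  S(S(mul(SZ, SZ)))
  →11  S(S(add(SZ, mul(Z, SZ))))
  →12  S(S(S(add(Z, mul(Z, SZ)))))
  →13  S(S(S(mul(Z, SZ))))
  →14  SSSZ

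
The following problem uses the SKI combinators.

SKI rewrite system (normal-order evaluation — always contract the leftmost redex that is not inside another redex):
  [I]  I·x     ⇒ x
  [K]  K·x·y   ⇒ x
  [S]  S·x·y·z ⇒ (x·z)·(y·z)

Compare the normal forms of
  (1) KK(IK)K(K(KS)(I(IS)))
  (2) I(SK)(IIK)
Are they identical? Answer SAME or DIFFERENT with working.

Term A:
  start: KK(IK)K(K(KS)(I(IS)))
  [1] KK(K(KS)(I(IS)))
  [2] K

Term B:
  start: I(SK)(IIK)
  [1] SK(IIK)
  [2] SK(IK)
  [3] SKK

Answer: DIFFERENT — A ⇓ K, B ⇓ SKK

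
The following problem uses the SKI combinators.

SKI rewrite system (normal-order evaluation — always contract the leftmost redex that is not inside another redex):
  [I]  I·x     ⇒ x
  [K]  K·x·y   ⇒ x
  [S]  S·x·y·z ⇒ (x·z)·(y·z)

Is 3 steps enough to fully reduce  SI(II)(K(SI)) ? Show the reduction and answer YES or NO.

  start: SI(II)(K(SI))
  [1] I(K(SI))(II(K(SI)))
  [2] K(SI)(II(K(SI)))
  [3] SI

Answer: YES — reaches normal form SI in 3 ≤ 3 steps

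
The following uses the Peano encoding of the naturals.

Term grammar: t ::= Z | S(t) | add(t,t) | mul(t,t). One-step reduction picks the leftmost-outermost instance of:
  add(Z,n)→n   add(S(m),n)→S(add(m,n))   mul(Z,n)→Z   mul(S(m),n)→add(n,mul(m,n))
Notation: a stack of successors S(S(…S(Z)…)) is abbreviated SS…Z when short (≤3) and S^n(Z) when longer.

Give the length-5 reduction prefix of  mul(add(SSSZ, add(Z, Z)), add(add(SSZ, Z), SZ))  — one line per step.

Answer: after 5 steps: S(add(add(add(SZ, Z), SZ), mul(add(SSZ, add(Z, Z)), add(add(SSZ, Z), SZ))))

Working:
  start: mul(add(SSSZ, add(Z, Z)), add(add(SSZ, Z), SZ))
  [1] mul(S(add(SSZ, add(Z, Z))), add(add(SSZ, Z), SZ))
  [2] add(add(add(SSZ, Z), SZ), mul(add(SSZ, add(Z, Z)), add(add(SSZ, Z), SZ)))
  [3] add(add(S(add(SZ, Z)), SZ), mul(add(SSZ, add(Z, Z)), add(add(SSZ, Z), SZ)))
  [4] add(S(add(add(SZ, Z), SZ)), mul(add(SSZ, add(Z, Z)), add(add(SSZ, Z), SZ)))
  [5] S(add(add(add(SZ, Z), SZ), mul(add(SSZ, add(Z, Z)), add(add(SSZ, Z), SZ))))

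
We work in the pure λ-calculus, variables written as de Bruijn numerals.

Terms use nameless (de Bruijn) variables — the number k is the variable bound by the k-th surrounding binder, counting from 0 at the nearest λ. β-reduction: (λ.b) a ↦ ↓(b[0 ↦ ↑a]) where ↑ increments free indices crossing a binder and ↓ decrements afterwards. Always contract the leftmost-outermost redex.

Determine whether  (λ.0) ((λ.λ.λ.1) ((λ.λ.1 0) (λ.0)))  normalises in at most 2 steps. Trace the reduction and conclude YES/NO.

  start: (λ.0) ((λ.λ.λ.1) ((λ.λ.1 0) (λ.0)))
  step 1: (λ.λ.λ.1) ((λ.λ.1 0) (λ.0))
  step 2: λ.λ.1

Answer: YES — reaches normal form λ.λ.1 in 2 ≤ 2 steps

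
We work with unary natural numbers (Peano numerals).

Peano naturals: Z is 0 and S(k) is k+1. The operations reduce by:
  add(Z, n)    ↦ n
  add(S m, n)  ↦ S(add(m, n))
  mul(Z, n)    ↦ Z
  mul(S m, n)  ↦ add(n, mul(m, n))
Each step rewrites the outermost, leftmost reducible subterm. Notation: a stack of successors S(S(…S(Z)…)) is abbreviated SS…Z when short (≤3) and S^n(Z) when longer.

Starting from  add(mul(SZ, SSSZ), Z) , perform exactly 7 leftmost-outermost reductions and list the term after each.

  start: add(mul(SZ, SSSZ), Z)
  step 1: add(add(SSSZ, mul(Z, SSSZ)), Z)
  step 2: add(S(add(SSZ, mul(Z, SSSZ))), Z)
  step 3: S(add(add(SSZ, mul(Z, SSSZ)), Z))
  step 4: S(add(S(add(SZ, mul(Z, SSSZ))), Z))
  step 5: S(S(add(add(SZ, mul(Z, SSSZ)), Z)))
  step 6: S(S(add(S(add(Z, mul(Z, SSSZ))), Z)))
  step 7: S(S(S(add(add(Z, mul(Z, SSSZ)), Z))))

Answer: after 7 steps: S(S(S(add(add(Z, mul(Z, SSSZ)), Z))))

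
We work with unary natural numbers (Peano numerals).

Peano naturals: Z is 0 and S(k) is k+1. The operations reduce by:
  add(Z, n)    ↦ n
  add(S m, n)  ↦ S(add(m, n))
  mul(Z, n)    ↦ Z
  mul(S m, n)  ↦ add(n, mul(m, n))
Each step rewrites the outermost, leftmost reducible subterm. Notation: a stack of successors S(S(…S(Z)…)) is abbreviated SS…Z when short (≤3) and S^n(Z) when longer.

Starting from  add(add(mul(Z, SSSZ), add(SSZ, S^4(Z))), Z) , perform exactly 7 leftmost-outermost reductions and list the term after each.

  start: add(add(mul(Z, SSSZ), add(SSZ, S^4(Z))), Z)
  step 1: add(add(Z, add(SSZ, S^4(Z))), Z)
  step 2: add(add(SSZ, S^4(Z)), Z)
  step 3: add(S(add(SZ, S^4(Z))), Z)
  step 4: S(add(add(SZ, S^4(Z)), Z))
  step 5: S(add(S(add(Z, S^4(Z))), Z))
  step 6: S(S(add(add(Z, S^4(Z)), Z)))
  step 7: S(S(add(S^4(Z), Z)))

Answer: after 7 steps: S(S(add(S^4(Z), Z)))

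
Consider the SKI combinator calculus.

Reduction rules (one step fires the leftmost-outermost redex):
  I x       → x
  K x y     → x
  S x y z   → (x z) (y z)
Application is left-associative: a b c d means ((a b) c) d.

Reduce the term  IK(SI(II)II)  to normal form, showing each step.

  start: IK(SI(II)II)
  [1] K(SI(II)II)
  [2] K(II(III)I)
  [3] K(I(III)I)
  [4] K(IIII)
  [5] K(III)
  [6] K(II)
  [7] KI

Answer: normal form = KI  (in 7 steps)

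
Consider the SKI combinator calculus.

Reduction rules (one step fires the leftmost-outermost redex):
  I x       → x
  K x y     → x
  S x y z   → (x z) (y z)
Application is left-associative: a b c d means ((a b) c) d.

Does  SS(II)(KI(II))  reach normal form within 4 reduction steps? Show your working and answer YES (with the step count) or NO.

  start: SS(II)(KI(II))
  step 1: S(KI(II))(II(KI(II)))
  step 2: SI(II(KI(II)))
  step 3: SI(I(KI(II)))
  step 4: SI(KI(II))

Answer: NO — after 4 steps the term is SI(KI(II)), not yet normal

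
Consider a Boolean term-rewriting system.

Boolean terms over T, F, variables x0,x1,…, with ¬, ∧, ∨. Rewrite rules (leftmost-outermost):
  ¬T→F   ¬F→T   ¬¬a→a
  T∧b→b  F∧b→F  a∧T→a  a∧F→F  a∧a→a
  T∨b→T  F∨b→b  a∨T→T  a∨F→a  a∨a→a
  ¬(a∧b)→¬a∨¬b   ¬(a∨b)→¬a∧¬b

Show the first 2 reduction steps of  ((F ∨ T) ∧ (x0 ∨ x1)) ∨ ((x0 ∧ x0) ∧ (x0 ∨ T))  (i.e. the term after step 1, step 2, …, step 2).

  start: ((F ∨ T) ∧ (x0 ∨ x1)) ∨ ((x0 ∧ x0) ∧ (x0 ∨ T))
  step 1: (T ∧ (x0 ∨ x1)) ∨ ((x0 ∧ x0) ∧ (x0 ∨ T))
  step 2: (x0 ∨ x1) ∨ ((x0 ∧ x0) ∧ (x0 ∨ T))

Answer: after 2 steps: (x0 ∨ x1) ∨ ((x0 ∧ x0) ∧ (x0 ∨ T))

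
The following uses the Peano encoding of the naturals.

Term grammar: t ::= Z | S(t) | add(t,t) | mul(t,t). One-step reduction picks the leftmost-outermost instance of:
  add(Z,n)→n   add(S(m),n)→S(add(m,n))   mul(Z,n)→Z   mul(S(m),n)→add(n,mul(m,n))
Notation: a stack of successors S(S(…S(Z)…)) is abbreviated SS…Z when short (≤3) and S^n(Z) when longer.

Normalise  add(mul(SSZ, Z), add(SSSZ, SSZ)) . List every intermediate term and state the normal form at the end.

Answer: normal form = S^5(Z)  (in 10 steps)

Reduction:
  start: add(mul(SSZ, Z), add(SSSZ, SSZ))
  step 1: add(add(Z, mul(SZ, Z)), add(SSSZ, SSZ))
  step 2: add(mul(SZ, Z), add(SSSZ, SSZ))
  step 3: add(add(Z, mul(Z, Z)), add(SSSZ, SSZ))
  step 4: add(mul(Z, Z), add(SSSZ, SSZ))
  step 5: add(Z, add(SSSZ, SSZ))
  step 6: add(SSSZ, SSZ)
  step 7: S(add(SSZ, SSZ))
  step 8: S(S(add(SZ, SSZ)))
  step 9: S(S(S(add(Z, SSZ))))
  step 10: S^5(Z)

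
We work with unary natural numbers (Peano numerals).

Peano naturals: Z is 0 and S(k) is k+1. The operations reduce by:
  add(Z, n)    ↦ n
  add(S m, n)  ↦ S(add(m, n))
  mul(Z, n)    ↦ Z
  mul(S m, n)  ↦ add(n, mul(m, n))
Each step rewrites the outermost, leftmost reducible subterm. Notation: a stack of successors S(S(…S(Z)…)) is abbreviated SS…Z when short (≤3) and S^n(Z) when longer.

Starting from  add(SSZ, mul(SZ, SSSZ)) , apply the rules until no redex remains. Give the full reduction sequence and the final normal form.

  start: add(SSZ, mul(SZ, SSSZ))
  →1  S(add(SZ, mul(SZ, SSSZ)))
  →2  S(S(add(Z, mul(SZ, SSSZ))))
  →3  S(S(mul(SZ, SSSZ)))
  →4  S(S(add(SSSZ, mul(Z, SSSZ))))
  →5  S(S(S(add(SSZ, mul(Z, SSSZ)))))
  →6  S(S(S(S(add(SZ, mul(Z, SSSZ))))))
  →7  S(S(S(S(S(add(Z, mul(Z, SSSZ)))))))
  →8  S(S(S(S(S(mul(Z, SSSZ))))))
  →9  S^5(Z)

Answer: normal form = S^5(Z)  (in 9 steps)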